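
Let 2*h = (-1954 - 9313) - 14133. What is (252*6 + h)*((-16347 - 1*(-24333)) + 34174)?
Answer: -471686080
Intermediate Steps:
h = -12700 (h = ((-1954 - 9313) - 14133)/2 = (-11267 - 14133)/2 = (1/2)*(-25400) = -12700)
(252*6 + h)*((-16347 - 1*(-24333)) + 34174) = (252*6 - 12700)*((-16347 - 1*(-24333)) + 34174) = (1512 - 12700)*((-16347 + 24333) + 34174) = -11188*(7986 + 34174) = -11188*42160 = -471686080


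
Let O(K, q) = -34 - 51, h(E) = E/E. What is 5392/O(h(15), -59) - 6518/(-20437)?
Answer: -109642274/1737145 ≈ -63.116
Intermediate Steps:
h(E) = 1
O(K, q) = -85
5392/O(h(15), -59) - 6518/(-20437) = 5392/(-85) - 6518/(-20437) = 5392*(-1/85) - 6518*(-1/20437) = -5392/85 + 6518/20437 = -109642274/1737145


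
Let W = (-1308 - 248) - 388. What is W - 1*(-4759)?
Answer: 2815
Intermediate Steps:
W = -1944 (W = -1556 - 388 = -1944)
W - 1*(-4759) = -1944 - 1*(-4759) = -1944 + 4759 = 2815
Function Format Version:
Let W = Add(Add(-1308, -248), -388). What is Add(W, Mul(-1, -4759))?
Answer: 2815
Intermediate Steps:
W = -1944 (W = Add(-1556, -388) = -1944)
Add(W, Mul(-1, -4759)) = Add(-1944, Mul(-1, -4759)) = Add(-1944, 4759) = 2815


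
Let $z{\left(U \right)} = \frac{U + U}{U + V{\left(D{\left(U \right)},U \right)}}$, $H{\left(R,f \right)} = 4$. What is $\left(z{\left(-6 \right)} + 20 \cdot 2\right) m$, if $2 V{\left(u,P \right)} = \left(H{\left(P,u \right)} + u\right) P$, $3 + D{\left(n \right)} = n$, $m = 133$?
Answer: $\frac{15428}{3} \approx 5142.7$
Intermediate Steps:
$D{\left(n \right)} = -3 + n$
$V{\left(u,P \right)} = \frac{P \left(4 + u\right)}{2}$ ($V{\left(u,P \right)} = \frac{\left(4 + u\right) P}{2} = \frac{P \left(4 + u\right)}{2}$)
$z{\left(U \right)} = \frac{2 U}{U + \frac{U \left(1 + U\right)}{2}}$ ($z{\left(U \right)} = \frac{U + U}{U + \frac{U \left(4 + \left(-3 + U\right)\right)}{2}} = \frac{2 U}{U + \frac{U \left(1 + U\right)}{2}}$)
$\left(z{\left(-6 \right)} + 20 \cdot 2\right) m = \left(\frac{4}{3 - 6} + 20 \cdot 2\right) 133 = \left(\frac{4}{-3} + 40\right) 133 = \left(4 \left(- \frac{1}{3}\right) + 40\right) 133 = \left(- \frac{4}{3} + 40\right) 133 = \frac{116}{3} \cdot 133 = \frac{15428}{3}$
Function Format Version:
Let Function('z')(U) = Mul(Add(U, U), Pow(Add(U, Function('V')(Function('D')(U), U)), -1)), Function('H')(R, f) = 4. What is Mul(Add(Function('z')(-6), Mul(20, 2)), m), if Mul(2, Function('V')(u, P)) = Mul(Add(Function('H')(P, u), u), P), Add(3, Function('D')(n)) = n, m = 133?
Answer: Rational(15428, 3) ≈ 5142.7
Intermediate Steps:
Function('D')(n) = Add(-3, n)
Function('V')(u, P) = Mul(Rational(1, 2), P, Add(4, u)) (Function('V')(u, P) = Mul(Rational(1, 2), Mul(Add(4, u), P)) = Mul(Rational(1, 2), Mul(P, Add(4, u))) = Mul(Rational(1, 2), P, Add(4, u)))
Function('z')(U) = Mul(2, U, Pow(Add(U, Mul(Rational(1, 2), U, Add(1, U))), -1)) (Function('z')(U) = Mul(Add(U, U), Pow(Add(U, Mul(Rational(1, 2), U, Add(4, Add(-3, U)))), -1)) = Mul(Mul(2, U), Pow(Add(U, Mul(Rational(1, 2), U, Add(1, U))), -1)) = Mul(2, U, Pow(Add(U, Mul(Rational(1, 2), U, Add(1, U))), -1)))
Mul(Add(Function('z')(-6), Mul(20, 2)), m) = Mul(Add(Mul(4, Pow(Add(3, -6), -1)), Mul(20, 2)), 133) = Mul(Add(Mul(4, Pow(-3, -1)), 40), 133) = Mul(Add(Mul(4, Rational(-1, 3)), 40), 133) = Mul(Add(Rational(-4, 3), 40), 133) = Mul(Rational(116, 3), 133) = Rational(15428, 3)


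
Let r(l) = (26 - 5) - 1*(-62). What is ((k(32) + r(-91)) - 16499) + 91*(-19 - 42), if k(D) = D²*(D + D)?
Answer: 43569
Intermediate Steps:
k(D) = 2*D³ (k(D) = D²*(2*D) = 2*D³)
r(l) = 83 (r(l) = 21 + 62 = 83)
((k(32) + r(-91)) - 16499) + 91*(-19 - 42) = ((2*32³ + 83) - 16499) + 91*(-19 - 42) = ((2*32768 + 83) - 16499) + 91*(-61) = ((65536 + 83) - 16499) - 5551 = (65619 - 16499) - 5551 = 49120 - 5551 = 43569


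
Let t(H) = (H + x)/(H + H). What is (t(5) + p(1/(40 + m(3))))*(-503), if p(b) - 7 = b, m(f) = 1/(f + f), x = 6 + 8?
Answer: -10819027/2410 ≈ -4489.2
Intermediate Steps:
x = 14
m(f) = 1/(2*f)
t(H) = (14 + H)/(2*H) (t(H) = (H + 14)/(H + H) = (14 + H)/((2*H)) = (14 + H)*(1/(2*H)) = (14 + H)/(2*H))
p(b) = 7 + b
(t(5) + p(1/(40 + m(3))))*(-503) = ((1/2)*(14 + 5)/5 + (7 + 1/(40 + (1/2)/3)))*(-503) = ((1/2)*(1/5)*19 + (7 + 1/(40 + (1/2)*(1/3))))*(-503) = (19/10 + (7 + 1/(40 + 1/6)))*(-503) = (19/10 + (7 + 1/(241/6)))*(-503) = (19/10 + (7 + 6/241))*(-503) = (19/10 + 1693/241)*(-503) = (21509/2410)*(-503) = -10819027/2410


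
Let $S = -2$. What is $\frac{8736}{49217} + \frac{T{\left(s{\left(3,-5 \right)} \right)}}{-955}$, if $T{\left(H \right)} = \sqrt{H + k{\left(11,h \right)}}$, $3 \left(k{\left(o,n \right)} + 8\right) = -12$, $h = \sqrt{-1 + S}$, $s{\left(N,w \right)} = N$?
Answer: $\frac{1248}{7031} - \frac{3 i}{955} \approx 0.1775 - 0.0031414 i$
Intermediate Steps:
$h = i \sqrt{3}$ ($h = \sqrt{-1 - 2} = \sqrt{-3} = i \sqrt{3} \approx 1.732 i$)
$k{\left(o,n \right)} = -12$ ($k{\left(o,n \right)} = -8 + \frac{1}{3} \left(-12\right) = -8 - 4 = -12$)
$T{\left(H \right)} = \sqrt{-12 + H}$ ($T{\left(H \right)} = \sqrt{H - 12} = \sqrt{-12 + H}$)
$\frac{8736}{49217} + \frac{T{\left(s{\left(3,-5 \right)} \right)}}{-955} = \frac{8736}{49217} + \frac{\sqrt{-12 + 3}}{-955} = 8736 \cdot \frac{1}{49217} + \sqrt{-9} \left(- \frac{1}{955}\right) = \frac{1248}{7031} + 3 i \left(- \frac{1}{955}\right) = \frac{1248}{7031} - \frac{3 i}{955}$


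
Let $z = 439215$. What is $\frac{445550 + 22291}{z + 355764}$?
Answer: $\frac{155947}{264993} \approx 0.5885$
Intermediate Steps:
$\frac{445550 + 22291}{z + 355764} = \frac{445550 + 22291}{439215 + 355764} = \frac{467841}{794979} = 467841 \cdot \frac{1}{794979} = \frac{155947}{264993}$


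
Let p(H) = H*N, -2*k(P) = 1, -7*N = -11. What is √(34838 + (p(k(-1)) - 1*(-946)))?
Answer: √7013510/14 ≈ 189.16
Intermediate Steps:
N = 11/7 (N = -⅐*(-11) = 11/7 ≈ 1.5714)
k(P) = -½ (k(P) = -½*1 = -½)
p(H) = 11*H/7 (p(H) = H*(11/7) = 11*H/7)
√(34838 + (p(k(-1)) - 1*(-946))) = √(34838 + ((11/7)*(-½) - 1*(-946))) = √(34838 + (-11/14 + 946)) = √(34838 + 13233/14) = √(500965/14) = √7013510/14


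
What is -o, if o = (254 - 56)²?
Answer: -39204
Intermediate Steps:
o = 39204 (o = 198² = 39204)
-o = -1*39204 = -39204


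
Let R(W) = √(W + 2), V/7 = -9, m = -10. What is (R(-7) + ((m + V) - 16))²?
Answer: (89 - I*√5)² ≈ 7916.0 - 398.02*I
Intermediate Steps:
V = -63 (V = 7*(-9) = -63)
R(W) = √(2 + W)
(R(-7) + ((m + V) - 16))² = (√(2 - 7) + ((-10 - 63) - 16))² = (√(-5) + (-73 - 16))² = (I*√5 - 89)² = (-89 + I*√5)²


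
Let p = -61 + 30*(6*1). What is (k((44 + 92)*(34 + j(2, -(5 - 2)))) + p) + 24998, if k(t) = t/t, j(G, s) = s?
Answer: 25118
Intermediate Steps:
k(t) = 1
p = 119 (p = -61 + 30*6 = -61 + 180 = 119)
(k((44 + 92)*(34 + j(2, -(5 - 2)))) + p) + 24998 = (1 + 119) + 24998 = 120 + 24998 = 25118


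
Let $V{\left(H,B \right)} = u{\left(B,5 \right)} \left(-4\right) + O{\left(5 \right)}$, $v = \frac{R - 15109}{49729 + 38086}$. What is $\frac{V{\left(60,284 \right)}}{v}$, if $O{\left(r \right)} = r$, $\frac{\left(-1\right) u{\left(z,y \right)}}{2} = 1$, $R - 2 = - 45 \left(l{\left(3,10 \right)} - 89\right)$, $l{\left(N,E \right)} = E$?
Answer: $- \frac{1141595}{11552} \approx -98.822$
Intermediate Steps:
$R = 3557$ ($R = 2 - 45 \left(10 - 89\right) = 2 - -3555 = 2 + 3555 = 3557$)
$u{\left(z,y \right)} = -2$ ($u{\left(z,y \right)} = \left(-2\right) 1 = -2$)
$v = - \frac{11552}{87815}$ ($v = \frac{3557 - 15109}{49729 + 38086} = - \frac{11552}{87815} \approx -0.13155$)
$V{\left(H,B \right)} = 13$ ($V{\left(H,B \right)} = \left(-2\right) \left(-4\right) + 5 = 8 + 5 = 13$)
$\frac{V{\left(60,284 \right)}}{v} = \frac{13}{- \frac{11552}{87815}} = 13 \left(- \frac{87815}{11552}\right) = - \frac{1141595}{11552}$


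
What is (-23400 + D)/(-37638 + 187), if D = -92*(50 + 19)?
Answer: 29748/37451 ≈ 0.79432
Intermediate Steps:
D = -6348 (D = -92*69 = -6348)
(-23400 + D)/(-37638 + 187) = (-23400 - 6348)/(-37638 + 187) = -29748/(-37451) = -29748*(-1/37451) = 29748/37451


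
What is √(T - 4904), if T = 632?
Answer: 4*I*√267 ≈ 65.361*I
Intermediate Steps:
√(T - 4904) = √(632 - 4904) = √(-4272) = 4*I*√267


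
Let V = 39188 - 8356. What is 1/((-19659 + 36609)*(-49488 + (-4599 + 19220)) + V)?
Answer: -1/590964818 ≈ -1.6921e-9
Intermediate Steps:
V = 30832
1/((-19659 + 36609)*(-49488 + (-4599 + 19220)) + V) = 1/((-19659 + 36609)*(-49488 + (-4599 + 19220)) + 30832) = 1/(16950*(-49488 + 14621) + 30832) = 1/(16950*(-34867) + 30832) = 1/(-590995650 + 30832) = 1/(-590964818) = -1/590964818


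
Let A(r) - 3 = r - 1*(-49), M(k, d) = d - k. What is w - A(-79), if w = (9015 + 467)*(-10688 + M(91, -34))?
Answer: -102528839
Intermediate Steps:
w = -102528866 (w = (9015 + 467)*(-10688 + (-34 - 1*91)) = 9482*(-10688 + (-34 - 91)) = 9482*(-10688 - 125) = 9482*(-10813) = -102528866)
A(r) = 52 + r (A(r) = 3 + (r - 1*(-49)) = 3 + (r + 49) = 3 + (49 + r) = 52 + r)
w - A(-79) = -102528866 - (52 - 79) = -102528866 - 1*(-27) = -102528866 + 27 = -102528839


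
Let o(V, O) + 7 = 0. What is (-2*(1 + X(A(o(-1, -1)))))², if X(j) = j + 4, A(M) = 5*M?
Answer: 3600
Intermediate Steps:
o(V, O) = -7 (o(V, O) = -7 + 0 = -7)
X(j) = 4 + j
(-2*(1 + X(A(o(-1, -1)))))² = (-2*(1 + (4 + 5*(-7))))² = (-2*(1 + (4 - 35)))² = (-2*(1 - 31))² = (-2*(-30))² = 60² = 3600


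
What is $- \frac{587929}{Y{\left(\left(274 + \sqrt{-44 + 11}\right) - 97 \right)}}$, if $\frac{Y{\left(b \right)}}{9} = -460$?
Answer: $\frac{587929}{4140} \approx 142.01$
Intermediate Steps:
$Y{\left(b \right)} = -4140$ ($Y{\left(b \right)} = 9 \left(-460\right) = -4140$)
$- \frac{587929}{Y{\left(\left(274 + \sqrt{-44 + 11}\right) - 97 \right)}} = - \frac{587929}{-4140} = \left(-587929\right) \left(- \frac{1}{4140}\right) = \frac{587929}{4140}$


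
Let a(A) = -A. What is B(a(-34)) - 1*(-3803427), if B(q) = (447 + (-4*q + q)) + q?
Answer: 3803806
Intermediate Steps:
B(q) = 447 - 2*q (B(q) = (447 - 3*q) + q = 447 - 2*q)
B(a(-34)) - 1*(-3803427) = (447 - (-2)*(-34)) - 1*(-3803427) = (447 - 2*34) + 3803427 = (447 - 68) + 3803427 = 379 + 3803427 = 3803806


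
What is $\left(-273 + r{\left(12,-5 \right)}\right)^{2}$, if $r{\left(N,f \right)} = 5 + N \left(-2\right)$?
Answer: $85264$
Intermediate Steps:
$r{\left(N,f \right)} = 5 - 2 N$
$\left(-273 + r{\left(12,-5 \right)}\right)^{2} = \left(-273 + \left(5 - 24\right)\right)^{2} = \left(-273 - 19\right)^{2} = \left(-292\right)^{2} = 85264$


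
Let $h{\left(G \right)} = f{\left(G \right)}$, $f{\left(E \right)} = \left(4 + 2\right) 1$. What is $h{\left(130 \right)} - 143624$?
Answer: $-143618$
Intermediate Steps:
$f{\left(E \right)} = 6$ ($f{\left(E \right)} = 6 \cdot 1 = 6$)
$h{\left(G \right)} = 6$
$h{\left(130 \right)} - 143624 = 6 - 143624 = -143618$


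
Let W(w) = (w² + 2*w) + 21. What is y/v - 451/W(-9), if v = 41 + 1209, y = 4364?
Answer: -98587/52500 ≈ -1.8778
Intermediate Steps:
v = 1250
W(w) = 21 + w² + 2*w
y/v - 451/W(-9) = 4364/1250 - 451/(21 + (-9)² + 2*(-9)) = 4364*(1/1250) - 451/(21 + 81 - 18) = 2182/625 - 451/84 = -98587/52500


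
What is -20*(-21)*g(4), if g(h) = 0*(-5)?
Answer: 0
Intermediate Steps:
g(h) = 0
-20*(-21)*g(4) = -20*(-21)*0 = -(-420)*0 = -1*0 = 0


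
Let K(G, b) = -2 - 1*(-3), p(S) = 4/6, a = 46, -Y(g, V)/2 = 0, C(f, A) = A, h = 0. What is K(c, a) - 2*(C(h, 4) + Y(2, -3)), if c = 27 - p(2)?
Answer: -7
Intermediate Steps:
Y(g, V) = 0 (Y(g, V) = -2*0 = 0)
p(S) = ⅔ (p(S) = 4*(⅙) = ⅔)
c = 79/3 (c = 27 - 1*⅔ = 27 - ⅔ = 79/3 ≈ 26.333)
K(G, b) = 1 (K(G, b) = -2 + 3 = 1)
K(c, a) - 2*(C(h, 4) + Y(2, -3)) = 1 - 2*(4 + 0) = 1 - 2*4 = 1 - 1*8 = 1 - 8 = -7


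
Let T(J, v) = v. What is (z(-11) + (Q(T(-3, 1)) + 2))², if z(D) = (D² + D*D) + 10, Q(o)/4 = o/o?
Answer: 66564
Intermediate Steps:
Q(o) = 4 (Q(o) = 4*(o/o) = 4*1 = 4)
z(D) = 10 + 2*D² (z(D) = (D² + D²) + 10 = 2*D² + 10 = 10 + 2*D²)
(z(-11) + (Q(T(-3, 1)) + 2))² = ((10 + 2*(-11)²) + (4 + 2))² = ((10 + 2*121) + 6)² = ((10 + 242) + 6)² = (252 + 6)² = 258² = 66564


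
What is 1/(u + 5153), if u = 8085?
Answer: 1/13238 ≈ 7.5540e-5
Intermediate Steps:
1/(u + 5153) = 1/(8085 + 5153) = 1/13238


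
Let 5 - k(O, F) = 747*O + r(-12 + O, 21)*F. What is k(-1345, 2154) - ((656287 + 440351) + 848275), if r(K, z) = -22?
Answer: -892805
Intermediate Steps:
k(O, F) = 5 - 747*O + 22*F (k(O, F) = 5 - (747*O - 22*F) = 5 - (-22*F + 747*O) = 5 + (-747*O + 22*F) = 5 - 747*O + 22*F)
k(-1345, 2154) - ((656287 + 440351) + 848275) = (5 - 747*(-1345) + 22*2154) - ((656287 + 440351) + 848275) = (5 + 1004715 + 47388) - (1096638 + 848275) = 1052108 - 1*1944913 = 1052108 - 1944913 = -892805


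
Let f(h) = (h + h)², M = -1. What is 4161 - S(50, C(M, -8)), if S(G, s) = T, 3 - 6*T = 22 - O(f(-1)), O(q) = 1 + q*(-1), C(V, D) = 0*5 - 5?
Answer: 12494/3 ≈ 4164.7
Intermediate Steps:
f(h) = 4*h² (f(h) = (2*h)² = 4*h²)
C(V, D) = -5 (C(V, D) = 0 - 5 = -5)
O(q) = 1 - q
T = -11/3 (T = ½ - (22 - (1 - 4*(-1)²))/6 = ½ - (22 - (1 - 4))/6 = ½ - (22 - 1*(-3))/6 = ½ - (22 + 3)/6 = ½ - ⅙*25 = ½ - 25/6 = -11/3 ≈ -3.6667)
S(G, s) = -11/3
4161 - S(50, C(M, -8)) = 4161 - 1*(-11/3) = 4161 + 11/3 = 12494/3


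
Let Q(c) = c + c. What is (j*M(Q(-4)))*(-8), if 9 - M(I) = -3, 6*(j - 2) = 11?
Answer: -368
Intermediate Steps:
Q(c) = 2*c
j = 23/6 (j = 2 + (⅙)*11 = 2 + 11/6 = 23/6 ≈ 3.8333)
M(I) = 12 (M(I) = 9 - 1*(-3) = 9 + 3 = 12)
(j*M(Q(-4)))*(-8) = ((23/6)*12)*(-8) = 46*(-8) = -368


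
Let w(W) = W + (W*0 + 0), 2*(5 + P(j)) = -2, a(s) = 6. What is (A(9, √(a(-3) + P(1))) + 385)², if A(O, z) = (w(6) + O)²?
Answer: 372100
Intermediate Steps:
P(j) = -6 (P(j) = -5 + (½)*(-2) = -5 - 1 = -6)
w(W) = W (w(W) = W + (0 + 0) = W + 0 = W)
A(O, z) = (6 + O)²
(A(9, √(a(-3) + P(1))) + 385)² = ((6 + 9)² + 385)² = (15² + 385)² = (225 + 385)² = 610² = 372100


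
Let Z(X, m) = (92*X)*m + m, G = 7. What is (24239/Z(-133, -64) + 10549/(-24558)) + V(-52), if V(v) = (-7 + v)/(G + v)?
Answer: 26321254699/28844844480 ≈ 0.91251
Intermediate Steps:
V(v) = (-7 + v)/(7 + v)
Z(X, m) = m + 92*X*m (Z(X, m) = 92*X*m + m = m + 92*X*m)
(24239/Z(-133, -64) + 10549/(-24558)) + V(-52) = (24239/((-64*(1 + 92*(-133)))) + 10549/(-24558)) + (-7 - 52)/(7 - 52) = (24239/((-64*(1 - 12236))) + 10549*(-1/24558)) - 59/(-45) = (24239/((-64*(-12235))) - 10549/24558) - 1/45*(-59) = (24239/783040 - 10549/24558) + 59/45 = -3832513799/9614948160 + 59/45 = 26321254699/28844844480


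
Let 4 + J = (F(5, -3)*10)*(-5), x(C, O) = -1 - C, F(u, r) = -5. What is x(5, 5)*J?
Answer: -1476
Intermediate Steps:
J = 246 (J = -4 - 5*10*(-5) = -4 - 50*(-5) = -4 + 250 = 246)
x(5, 5)*J = (-1 - 1*5)*246 = (-1 - 5)*246 = -6*246 = -1476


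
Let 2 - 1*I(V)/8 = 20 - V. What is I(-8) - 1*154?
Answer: -362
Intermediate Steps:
I(V) = -144 + 8*V (I(V) = 16 - 8*(20 - V) = 16 + (-160 + 8*V) = -144 + 8*V)
I(-8) - 1*154 = (-144 + 8*(-8)) - 1*154 = (-144 - 64) - 154 = -208 - 154 = -362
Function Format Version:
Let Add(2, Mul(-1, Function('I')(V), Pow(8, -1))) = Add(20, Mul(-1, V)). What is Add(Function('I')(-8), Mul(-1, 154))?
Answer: -362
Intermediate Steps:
Function('I')(V) = Add(-144, Mul(8, V)) (Function('I')(V) = Add(16, Mul(-8, Add(20, Mul(-1, V)))) = Add(16, Add(-160, Mul(8, V))) = Add(-144, Mul(8, V)))
Add(Function('I')(-8), Mul(-1, 154)) = Add(Add(-144, Mul(8, -8)), Mul(-1, 154)) = Add(Add(-144, -64), -154) = Add(-208, -154) = -362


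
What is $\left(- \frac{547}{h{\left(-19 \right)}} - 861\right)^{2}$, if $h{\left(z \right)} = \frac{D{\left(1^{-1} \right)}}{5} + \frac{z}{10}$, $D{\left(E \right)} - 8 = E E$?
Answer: $21242881$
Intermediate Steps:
$D{\left(E \right)} = 8 + E^{2}$ ($D{\left(E \right)} = 8 + E E = 8 + E^{2}$)
$h{\left(z \right)} = \frac{9}{5} + \frac{z}{10}$ ($h{\left(z \right)} = \frac{8 + \left(1^{-1}\right)^{2}}{5} + \frac{z}{10} = \left(8 + 1^{2}\right) \frac{1}{5} + z \frac{1}{10} = \left(8 + 1\right) \frac{1}{5} + \frac{z}{10} = 9 \cdot \frac{1}{5} + \frac{z}{10} = \frac{9}{5} + \frac{z}{10}$)
$\left(- \frac{547}{h{\left(-19 \right)}} - 861\right)^{2} = \left(- \frac{547}{\frac{9}{5} + \frac{1}{10} \left(-19\right)} - 861\right)^{2} = \left(- \frac{547}{\frac{9}{5} - \frac{19}{10}} - 861\right)^{2} = \left(- \frac{547}{- \frac{1}{10}} - 861\right)^{2} = \left(\left(-547\right) \left(-10\right) - 861\right)^{2} = \left(5470 - 861\right)^{2} = 4609^{2} = 21242881$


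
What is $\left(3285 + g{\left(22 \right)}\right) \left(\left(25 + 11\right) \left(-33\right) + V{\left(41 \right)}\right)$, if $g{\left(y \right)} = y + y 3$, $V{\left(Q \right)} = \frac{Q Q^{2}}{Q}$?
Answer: $1662889$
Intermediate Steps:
$V{\left(Q \right)} = Q^{2}$ ($V{\left(Q \right)} = \frac{Q^{3}}{Q} = Q^{2}$)
$g{\left(y \right)} = 4 y$ ($g{\left(y \right)} = y + 3 y = 4 y$)
$\left(3285 + g{\left(22 \right)}\right) \left(\left(25 + 11\right) \left(-33\right) + V{\left(41 \right)}\right) = \left(3285 + 4 \cdot 22\right) \left(\left(25 + 11\right) \left(-33\right) + 41^{2}\right) = \left(3285 + 88\right) \left(36 \left(-33\right) + 1681\right) = 3373 \left(-1188 + 1681\right) = 3373 \cdot 493 = 1662889$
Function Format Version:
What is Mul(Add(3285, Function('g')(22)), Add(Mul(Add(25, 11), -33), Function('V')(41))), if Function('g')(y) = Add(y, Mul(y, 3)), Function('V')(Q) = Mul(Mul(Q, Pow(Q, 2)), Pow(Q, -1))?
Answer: 1662889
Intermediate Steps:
Function('V')(Q) = Pow(Q, 2) (Function('V')(Q) = Mul(Pow(Q, 3), Pow(Q, -1)) = Pow(Q, 2))
Function('g')(y) = Mul(4, y) (Function('g')(y) = Add(y, Mul(3, y)) = Mul(4, y))
Mul(Add(3285, Function('g')(22)), Add(Mul(Add(25, 11), -33), Function('V')(41))) = Mul(Add(3285, Mul(4, 22)), Add(Mul(Add(25, 11), -33), Pow(41, 2))) = Mul(Add(3285, 88), Add(Mul(36, -33), 1681)) = Mul(3373, Add(-1188, 1681)) = Mul(3373, 493) = 1662889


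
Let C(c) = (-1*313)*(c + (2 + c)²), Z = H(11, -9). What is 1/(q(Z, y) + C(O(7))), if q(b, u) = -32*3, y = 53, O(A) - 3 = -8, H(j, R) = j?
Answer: -1/1348 ≈ -0.00074184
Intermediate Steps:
O(A) = -5 (O(A) = 3 - 8 = -5)
Z = 11
q(b, u) = -96
C(c) = -313*c - 313*(2 + c)² (C(c) = -313*(c + (2 + c)²) = -313*c - 313*(2 + c)²)
1/(q(Z, y) + C(O(7))) = 1/(-96 + (-313*(-5) - 313*(2 - 5)²)) = 1/(-96 + (1565 - 313*(-3)²)) = 1/(-96 + (1565 - 313*9)) = 1/(-96 + (1565 - 2817)) = 1/(-96 - 1252) = 1/(-1348) = -1/1348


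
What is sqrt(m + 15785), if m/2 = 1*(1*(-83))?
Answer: sqrt(15619) ≈ 124.98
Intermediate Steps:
m = -166 (m = 2*(1*(1*(-83))) = 2*(1*(-83)) = 2*(-83) = -166)
sqrt(m + 15785) = sqrt(-166 + 15785) = sqrt(15619)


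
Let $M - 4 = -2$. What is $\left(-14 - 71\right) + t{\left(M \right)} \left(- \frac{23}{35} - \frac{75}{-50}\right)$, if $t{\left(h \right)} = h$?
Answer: $- \frac{2916}{35} \approx -83.314$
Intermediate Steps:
$M = 2$ ($M = 4 - 2 = 2$)
$\left(-14 - 71\right) + t{\left(M \right)} \left(- \frac{23}{35} - \frac{75}{-50}\right) = \left(-14 - 71\right) + 2 \left(- \frac{23}{35} - \frac{75}{-50}\right) = \left(-14 - 71\right) + 2 \left(\left(-23\right) \frac{1}{35} - - \frac{3}{2}\right) = -85 + 2 \left(- \frac{23}{35} + \frac{3}{2}\right) = -85 + 2 \cdot \frac{59}{70} = -85 + \frac{59}{35} = - \frac{2916}{35}$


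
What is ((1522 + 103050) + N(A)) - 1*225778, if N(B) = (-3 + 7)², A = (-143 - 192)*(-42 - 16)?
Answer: -121190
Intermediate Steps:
A = 19430 (A = -335*(-58) = 19430)
N(B) = 16 (N(B) = 4² = 16)
((1522 + 103050) + N(A)) - 1*225778 = ((1522 + 103050) + 16) - 1*225778 = (104572 + 16) - 225778 = 104588 - 225778 = -121190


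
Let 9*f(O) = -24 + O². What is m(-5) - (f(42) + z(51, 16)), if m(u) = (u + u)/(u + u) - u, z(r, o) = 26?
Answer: -640/3 ≈ -213.33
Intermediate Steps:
m(u) = 1 - u (m(u) = (2*u)/((2*u)) - u = (2*u)*(1/(2*u)) - u = 1 - u)
f(O) = -8/3 + O²/9 (f(O) = (-24 + O²)/9 = -8/3 + O²/9)
m(-5) - (f(42) + z(51, 16)) = (1 - 1*(-5)) - ((-8/3 + (⅑)*42²) + 26) = (1 + 5) - ((-8/3 + (⅑)*1764) + 26) = 6 - ((-8/3 + 196) + 26) = 6 - (580/3 + 26) = 6 - 1*658/3 = 6 - 658/3 = -640/3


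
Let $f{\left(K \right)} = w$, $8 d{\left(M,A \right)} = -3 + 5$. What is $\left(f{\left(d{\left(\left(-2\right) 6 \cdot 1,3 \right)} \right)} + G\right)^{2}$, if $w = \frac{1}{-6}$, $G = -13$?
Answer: $\frac{6241}{36} \approx 173.36$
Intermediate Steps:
$d{\left(M,A \right)} = \frac{1}{4}$ ($d{\left(M,A \right)} = \frac{-3 + 5}{8} = \frac{1}{8} \cdot 2 = \frac{1}{4}$)
$w = - \frac{1}{6} \approx -0.16667$
$f{\left(K \right)} = - \frac{1}{6}$
$\left(f{\left(d{\left(\left(-2\right) 6 \cdot 1,3 \right)} \right)} + G\right)^{2} = \left(- \frac{1}{6} - 13\right)^{2} = \left(- \frac{79}{6}\right)^{2} = \frac{6241}{36}$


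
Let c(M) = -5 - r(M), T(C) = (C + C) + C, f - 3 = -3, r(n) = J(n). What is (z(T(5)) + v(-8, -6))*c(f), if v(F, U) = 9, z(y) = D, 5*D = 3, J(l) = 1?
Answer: -288/5 ≈ -57.600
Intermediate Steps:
r(n) = 1
D = ⅗ (D = (⅕)*3 = ⅗ ≈ 0.60000)
f = 0 (f = 3 - 3 = 0)
T(C) = 3*C (T(C) = 2*C + C = 3*C)
z(y) = ⅗
c(M) = -6 (c(M) = -5 - 1*1 = -5 - 1 = -6)
(z(T(5)) + v(-8, -6))*c(f) = (⅗ + 9)*(-6) = (48/5)*(-6) = -288/5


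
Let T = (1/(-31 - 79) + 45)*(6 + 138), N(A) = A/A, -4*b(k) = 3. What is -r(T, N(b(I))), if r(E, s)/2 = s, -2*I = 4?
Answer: -2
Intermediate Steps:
I = -2 (I = -½*4 = -2)
b(k) = -¾ (b(k) = -¼*3 = -¾)
N(A) = 1
T = 356328/55 (T = (1/(-110) + 45)*144 = (-1/110 + 45)*144 = (4949/110)*144 = 356328/55 ≈ 6478.7)
r(E, s) = 2*s
-r(T, N(b(I))) = -2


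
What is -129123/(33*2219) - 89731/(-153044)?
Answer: -4396922825/3735650996 ≈ -1.1770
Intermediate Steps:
-129123/(33*2219) - 89731/(-153044) = -129123/73227 - 89731*(-1/153044) = -129123*1/73227 + 89731/153044 = -43041/24409 + 89731/153044 = -4396922825/3735650996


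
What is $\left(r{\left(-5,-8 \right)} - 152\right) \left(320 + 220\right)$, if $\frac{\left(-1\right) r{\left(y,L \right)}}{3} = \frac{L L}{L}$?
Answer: $-69120$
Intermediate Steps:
$r{\left(y,L \right)} = - 3 L$ ($r{\left(y,L \right)} = - 3 \frac{L L}{L} = - 3 \frac{L^{2}}{L} = - 3 L$)
$\left(r{\left(-5,-8 \right)} - 152\right) \left(320 + 220\right) = \left(\left(-3\right) \left(-8\right) - 152\right) \left(320 + 220\right) = \left(24 - 152\right) 540 = \left(-128\right) 540 = -69120$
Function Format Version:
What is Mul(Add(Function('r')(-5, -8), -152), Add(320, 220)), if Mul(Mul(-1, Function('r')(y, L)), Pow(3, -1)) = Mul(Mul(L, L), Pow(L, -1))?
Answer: -69120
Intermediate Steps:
Function('r')(y, L) = Mul(-3, L) (Function('r')(y, L) = Mul(-3, Mul(Mul(L, L), Pow(L, -1))) = Mul(-3, Mul(Pow(L, 2), Pow(L, -1))) = Mul(-3, L))
Mul(Add(Function('r')(-5, -8), -152), Add(320, 220)) = Mul(Add(Mul(-3, -8), -152), Add(320, 220)) = Mul(Add(24, -152), 540) = Mul(-128, 540) = -69120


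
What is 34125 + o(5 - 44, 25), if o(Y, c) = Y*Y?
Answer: 35646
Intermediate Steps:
o(Y, c) = Y**2
34125 + o(5 - 44, 25) = 34125 + (5 - 44)**2 = 34125 + (-39)**2 = 34125 + 1521 = 35646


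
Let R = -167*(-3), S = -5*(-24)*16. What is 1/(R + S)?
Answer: 1/2421 ≈ 0.00041305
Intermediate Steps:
S = 1920 (S = 120*16 = 1920)
R = 501
1/(R + S) = 1/(501 + 1920) = 1/2421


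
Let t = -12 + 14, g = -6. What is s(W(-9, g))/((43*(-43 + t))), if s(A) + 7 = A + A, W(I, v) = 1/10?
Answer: 34/8815 ≈ 0.0038571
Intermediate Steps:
t = 2
W(I, v) = ⅒
s(A) = -7 + 2*A (s(A) = -7 + (A + A) = -7 + 2*A)
s(W(-9, g))/((43*(-43 + t))) = (-7 + 2*(⅒))/((43*(-43 + 2))) = (-7 + ⅕)/((43*(-41))) = -34/5/(-1763) = -34/5*(-1/1763) = 34/8815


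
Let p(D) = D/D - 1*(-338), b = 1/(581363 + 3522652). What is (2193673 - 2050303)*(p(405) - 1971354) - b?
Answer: -1159730700703508251/4104015 ≈ -2.8258e+11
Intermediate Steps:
b = 1/4104015 ≈ 2.4366e-7
p(D) = 339 (p(D) = 1 + 338 = 339)
(2193673 - 2050303)*(p(405) - 1971354) - b = (2193673 - 2050303)*(339 - 1971354) - 1*1/4104015 = 143370*(-1971015) - 1/4104015 = -282584420550 - 1/4104015 = -1159730700703508251/4104015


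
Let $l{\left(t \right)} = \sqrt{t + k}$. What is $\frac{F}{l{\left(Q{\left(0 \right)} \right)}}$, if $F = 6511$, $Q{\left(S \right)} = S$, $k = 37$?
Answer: $\frac{6511 \sqrt{37}}{37} \approx 1070.4$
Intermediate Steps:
$l{\left(t \right)} = \sqrt{37 + t}$ ($l{\left(t \right)} = \sqrt{t + 37} = \sqrt{37 + t}$)
$\frac{F}{l{\left(Q{\left(0 \right)} \right)}} = \frac{6511}{\sqrt{37 + 0}} = \frac{6511}{\sqrt{37}} = 6511 \frac{\sqrt{37}}{37} = \frac{6511 \sqrt{37}}{37}$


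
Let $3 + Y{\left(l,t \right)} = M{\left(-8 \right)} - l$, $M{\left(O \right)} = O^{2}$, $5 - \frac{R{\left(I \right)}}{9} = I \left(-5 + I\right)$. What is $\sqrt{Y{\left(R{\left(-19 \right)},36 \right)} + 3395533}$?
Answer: $\sqrt{3399653} \approx 1843.8$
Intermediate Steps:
$R{\left(I \right)} = 45 - 9 I \left(-5 + I\right)$
$Y{\left(l,t \right)} = 61 - l$ ($Y{\left(l,t \right)} = -3 - \left(-64 + l\right) = 61 - l$)
$\sqrt{Y{\left(R{\left(-19 \right)},36 \right)} + 3395533} = \sqrt{\left(61 - \left(45 - 9 \left(-19\right)^{2} + 45 \left(-19\right)\right)\right) + 3395533} = \sqrt{\left(61 - \left(45 - 3249 - 855\right)\right) + 3395533} = \sqrt{\left(61 - -4059\right) + 3395533} = \sqrt{\left(61 + 4059\right) + 3395533} = \sqrt{4120 + 3395533} = \sqrt{3399653}$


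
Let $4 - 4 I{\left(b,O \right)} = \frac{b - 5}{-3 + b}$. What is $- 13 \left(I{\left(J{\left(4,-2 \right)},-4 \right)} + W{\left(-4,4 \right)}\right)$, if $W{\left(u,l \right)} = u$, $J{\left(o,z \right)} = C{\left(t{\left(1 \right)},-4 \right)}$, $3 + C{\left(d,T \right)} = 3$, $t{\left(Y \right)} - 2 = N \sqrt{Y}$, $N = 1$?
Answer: $\frac{533}{12} \approx 44.417$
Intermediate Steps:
$t{\left(Y \right)} = 2 + \sqrt{Y}$ ($t{\left(Y \right)} = 2 + 1 \sqrt{Y} = 2 + \sqrt{Y}$)
$C{\left(d,T \right)} = 0$ ($C{\left(d,T \right)} = -3 + 3 = 0$)
$J{\left(o,z \right)} = 0$
$I{\left(b,O \right)} = 1 - \frac{-5 + b}{4 \left(-3 + b\right)}$ ($I{\left(b,O \right)} = 1 - \frac{\left(b - 5\right) \frac{1}{-3 + b}}{4} = 1 - \frac{\left(-5 + b\right) \frac{1}{-3 + b}}{4} = 1 - \frac{\frac{1}{-3 + b} \left(-5 + b\right)}{4} = 1 - \frac{-5 + b}{4 \left(-3 + b\right)}$)
$- 13 \left(I{\left(J{\left(4,-2 \right)},-4 \right)} + W{\left(-4,4 \right)}\right) = - 13 \left(\frac{-7 + 3 \cdot 0}{4 \left(-3 + 0\right)} - 4\right) = - 13 \left(\frac{-7 + 0}{4 \left(-3\right)} - 4\right) = - 13 \left(\frac{1}{4} \left(- \frac{1}{3}\right) \left(-7\right) - 4\right) = - 13 \left(\frac{7}{12} - 4\right) = \left(-13\right) \left(- \frac{41}{12}\right) = \frac{533}{12}$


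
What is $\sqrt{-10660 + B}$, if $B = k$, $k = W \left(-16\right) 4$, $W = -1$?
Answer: $2 i \sqrt{2649} \approx 102.94 i$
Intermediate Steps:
$k = 64$ ($k = \left(-1\right) \left(-16\right) 4 = 16 \cdot 4 = 64$)
$B = 64$
$\sqrt{-10660 + B} = \sqrt{-10660 + 64} = \sqrt{-10596} = 2 i \sqrt{2649}$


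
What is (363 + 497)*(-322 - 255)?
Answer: -496220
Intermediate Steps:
(363 + 497)*(-322 - 255) = 860*(-577) = -496220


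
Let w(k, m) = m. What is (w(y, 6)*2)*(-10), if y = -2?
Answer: -120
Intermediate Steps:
(w(y, 6)*2)*(-10) = (6*2)*(-10) = 12*(-10) = -120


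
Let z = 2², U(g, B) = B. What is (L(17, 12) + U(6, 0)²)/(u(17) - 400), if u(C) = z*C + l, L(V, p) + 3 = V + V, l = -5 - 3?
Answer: -31/340 ≈ -0.091177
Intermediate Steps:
l = -8
z = 4
L(V, p) = -3 + 2*V (L(V, p) = -3 + (V + V) = -3 + 2*V)
u(C) = -8 + 4*C (u(C) = 4*C - 8 = -8 + 4*C)
(L(17, 12) + U(6, 0)²)/(u(17) - 400) = ((-3 + 2*17) + 0²)/((-8 + 4*17) - 400) = ((-3 + 34) + 0)/((-8 + 68) - 400) = (31 + 0)/(60 - 400) = 31/(-340) = 31*(-1/340) = -31/340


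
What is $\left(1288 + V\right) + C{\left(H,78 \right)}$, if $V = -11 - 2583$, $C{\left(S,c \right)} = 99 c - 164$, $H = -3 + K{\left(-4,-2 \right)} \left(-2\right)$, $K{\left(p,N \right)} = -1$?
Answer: $6252$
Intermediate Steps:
$H = -1$ ($H = -3 - -2 = -3 + 2 = -1$)
$C{\left(S,c \right)} = -164 + 99 c$
$V = -2594$ ($V = -11 - 2583 = -2594$)
$\left(1288 + V\right) + C{\left(H,78 \right)} = \left(1288 - 2594\right) + \left(-164 + 99 \cdot 78\right) = -1306 + \left(-164 + 7722\right) = -1306 + 7558 = 6252$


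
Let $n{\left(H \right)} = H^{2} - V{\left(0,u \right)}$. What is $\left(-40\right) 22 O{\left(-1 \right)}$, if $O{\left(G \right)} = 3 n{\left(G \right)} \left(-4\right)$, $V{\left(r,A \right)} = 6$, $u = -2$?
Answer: $-52800$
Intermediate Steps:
$n{\left(H \right)} = -6 + H^{2}$ ($n{\left(H \right)} = H^{2} - 6 = -6 + H^{2}$)
$O{\left(G \right)} = 72 - 12 G^{2}$ ($O{\left(G \right)} = 3 \left(-6 + G^{2}\right) \left(-4\right) = \left(-18 + 3 G^{2}\right) \left(-4\right) = 72 - 12 G^{2}$)
$\left(-40\right) 22 O{\left(-1 \right)} = \left(-40\right) 22 \left(72 - 12 \left(-1\right)^{2}\right) = - 880 \left(72 - 12\right) = \left(-880\right) 60 = -52800$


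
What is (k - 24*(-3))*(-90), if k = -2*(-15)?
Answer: -9180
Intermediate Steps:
k = 30
(k - 24*(-3))*(-90) = (30 - 24*(-3))*(-90) = (30 + 72)*(-90) = 102*(-90) = -9180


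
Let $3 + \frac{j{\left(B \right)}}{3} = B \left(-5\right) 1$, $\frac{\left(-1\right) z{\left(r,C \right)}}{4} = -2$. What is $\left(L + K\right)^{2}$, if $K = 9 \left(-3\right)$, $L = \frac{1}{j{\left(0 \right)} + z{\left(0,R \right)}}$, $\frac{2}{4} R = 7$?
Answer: $784$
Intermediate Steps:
$R = 14$ ($R = 2 \cdot 7 = 14$)
$z{\left(r,C \right)} = 8$ ($z{\left(r,C \right)} = \left(-4\right) \left(-2\right) = 8$)
$j{\left(B \right)} = -9 - 15 B$ ($j{\left(B \right)} = -9 + 3 B \left(-5\right) 1 = -9 + 3 - 5 B 1 = -9 + 3 \left(- 5 B\right) = -9 - 15 B$)
$L = -1$ ($L = \frac{1}{\left(-9 - 0\right) + 8} = \frac{1}{\left(-9 + 0\right) + 8} = \frac{1}{-9 + 8} = \frac{1}{-1} = -1$)
$K = -27$
$\left(L + K\right)^{2} = \left(-1 - 27\right)^{2} = \left(-28\right)^{2} = 784$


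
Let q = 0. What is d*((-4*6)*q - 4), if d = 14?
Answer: -56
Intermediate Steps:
d*((-4*6)*q - 4) = 14*(-4*6*0 - 4) = 14*(-24*0 - 4) = 14*(0 - 4) = 14*(-4) = -56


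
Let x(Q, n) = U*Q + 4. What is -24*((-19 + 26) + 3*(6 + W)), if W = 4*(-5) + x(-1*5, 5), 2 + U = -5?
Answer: -1968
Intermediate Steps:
U = -7 (U = -2 - 5 = -7)
x(Q, n) = 4 - 7*Q (x(Q, n) = -7*Q + 4 = 4 - 7*Q)
W = 19 (W = 4*(-5) + (4 - (-7)*5) = -20 + (4 - 7*(-5)) = -20 + (4 + 35) = -20 + 39 = 19)
-24*((-19 + 26) + 3*(6 + W)) = -24*((-19 + 26) + 3*(6 + 19)) = -24*(7 + 3*25) = -24*(7 + 75) = -24*82 = -1968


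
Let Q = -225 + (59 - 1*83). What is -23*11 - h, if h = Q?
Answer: -4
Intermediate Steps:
Q = -249 (Q = -225 + (59 - 83) = -225 - 24 = -249)
h = -249
-23*11 - h = -23*11 - 1*(-249) = -253 + 249 = -4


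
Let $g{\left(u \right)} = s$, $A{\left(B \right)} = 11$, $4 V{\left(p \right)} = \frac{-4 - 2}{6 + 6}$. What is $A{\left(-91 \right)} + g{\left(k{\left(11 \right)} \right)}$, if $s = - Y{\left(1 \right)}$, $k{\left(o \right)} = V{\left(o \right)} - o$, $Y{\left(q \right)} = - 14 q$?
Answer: $25$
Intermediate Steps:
$V{\left(p \right)} = - \frac{1}{8}$ ($V{\left(p \right)} = \frac{\left(-4 - 2\right) \frac{1}{6 + 6}}{4} = \frac{\left(-6\right) \frac{1}{12}}{4} = \frac{1}{4} \left(- \frac{1}{2}\right) = - \frac{1}{8}$)
$k{\left(o \right)} = - \frac{1}{8} - o$
$s = 14$ ($s = - \left(-14\right) 1 = \left(-1\right) \left(-14\right) = 14$)
$g{\left(u \right)} = 14$
$A{\left(-91 \right)} + g{\left(k{\left(11 \right)} \right)} = 11 + 14 = 25$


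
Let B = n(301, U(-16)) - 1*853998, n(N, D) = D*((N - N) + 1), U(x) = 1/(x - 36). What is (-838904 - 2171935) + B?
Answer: -200971525/52 ≈ -3.8648e+6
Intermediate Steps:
U(x) = 1/(-36 + x)
n(N, D) = D (n(N, D) = D*(0 + 1) = D*1 = D)
B = -44407897/52 (B = 1/(-36 - 16) - 1*853998 = 1/(-52) - 853998 = -1/52 - 853998 = -44407897/52 ≈ -8.5400e+5)
(-838904 - 2171935) + B = (-838904 - 2171935) - 44407897/52 = -3010839 - 44407897/52 = -200971525/52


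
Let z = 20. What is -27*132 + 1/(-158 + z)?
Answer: -491833/138 ≈ -3564.0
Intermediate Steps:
-27*132 + 1/(-158 + z) = -27*132 + 1/(-158 + 20) = -3564 + 1/(-138) = -3564 - 1/138 = -491833/138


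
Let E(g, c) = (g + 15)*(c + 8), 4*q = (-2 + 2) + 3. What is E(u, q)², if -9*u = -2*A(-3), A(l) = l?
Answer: 2265025/144 ≈ 15729.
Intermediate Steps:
q = ¾ (q = ((-2 + 2) + 3)/4 = (0 + 3)/4 = (¼)*3 = ¾ ≈ 0.75000)
u = -⅔ (u = -(-2)*(-3)/9 = -⅑*6 = -⅔ ≈ -0.66667)
E(g, c) = (8 + c)*(15 + g) (E(g, c) = (15 + g)*(8 + c) = (8 + c)*(15 + g))
E(u, q)² = (120 + 8*(-⅔) + 15*(¾) + (¾)*(-⅔))² = (120 - 16/3 + 45/4 - ½)² = (1505/12)² = 2265025/144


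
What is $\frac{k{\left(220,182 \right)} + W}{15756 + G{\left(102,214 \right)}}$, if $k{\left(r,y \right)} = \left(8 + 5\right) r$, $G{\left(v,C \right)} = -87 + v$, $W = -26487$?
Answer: $- \frac{23627}{15771} \approx -1.4981$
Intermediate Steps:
$k{\left(r,y \right)} = 13 r$
$\frac{k{\left(220,182 \right)} + W}{15756 + G{\left(102,214 \right)}} = \frac{13 \cdot 220 - 26487}{15756 + \left(-87 + 102\right)} = \frac{2860 - 26487}{15756 + 15} = - \frac{23627}{15771}$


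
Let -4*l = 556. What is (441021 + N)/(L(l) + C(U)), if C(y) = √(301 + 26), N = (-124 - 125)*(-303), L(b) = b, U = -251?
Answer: -35894526/9497 - 258234*√327/9497 ≈ -4271.3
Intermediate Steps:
l = -139 (l = -¼*556 = -139)
N = 75447 (N = -249*(-303) = 75447)
C(y) = √327
(441021 + N)/(L(l) + C(U)) = (441021 + 75447)/(-139 + √327) = 516468/(-139 + √327)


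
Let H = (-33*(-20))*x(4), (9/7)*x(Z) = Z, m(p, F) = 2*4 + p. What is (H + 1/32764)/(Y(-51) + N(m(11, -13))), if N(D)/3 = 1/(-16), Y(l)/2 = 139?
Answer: 807304972/109226985 ≈ 7.3911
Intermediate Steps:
m(p, F) = 8 + p
Y(l) = 278 (Y(l) = 2*139 = 278)
x(Z) = 7*Z/9
N(D) = -3/16 (N(D) = 3/(-16) = 3*(-1/16) = -3/16)
H = 6160/3 (H = (-33*(-20))*((7/9)*4) = 660*(28/9) = 6160/3 ≈ 2053.3)
(H + 1/32764)/(Y(-51) + N(m(11, -13))) = (6160/3 + 1/32764)/(278 - 3/16) = (6160/3 + 1/32764)/(4445/16) = (201826243/98292)*(16/4445) = 807304972/109226985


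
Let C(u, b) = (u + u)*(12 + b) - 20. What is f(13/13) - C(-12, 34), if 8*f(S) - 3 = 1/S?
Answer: 2249/2 ≈ 1124.5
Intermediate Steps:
C(u, b) = -20 + 2*u*(12 + b) (C(u, b) = (2*u)*(12 + b) - 20 = 2*u*(12 + b) - 20 = -20 + 2*u*(12 + b))
f(S) = 3/8 + 1/(8*S) (f(S) = 3/8 + (1/S)/8 = 3/8 + 1/(8*S))
f(13/13) - C(-12, 34) = (1 + 3*(13/13))/(8*((13/13))) - (-20 + 24*(-12) + 2*34*(-12)) = (1 + 3*(13*(1/13)))/(8*((13*(1/13)))) - (-20 - 288 - 816) = (1/8)*(1 + 3*1)/1 - 1*(-1124) = (1/8)*1*(1 + 3) + 1124 = (1/8)*1*4 + 1124 = 1/2 + 1124 = 2249/2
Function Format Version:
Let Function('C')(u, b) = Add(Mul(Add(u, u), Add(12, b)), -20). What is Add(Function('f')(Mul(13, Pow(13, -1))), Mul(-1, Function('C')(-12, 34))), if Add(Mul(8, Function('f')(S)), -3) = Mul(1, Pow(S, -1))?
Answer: Rational(2249, 2) ≈ 1124.5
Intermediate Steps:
Function('C')(u, b) = Add(-20, Mul(2, u, Add(12, b))) (Function('C')(u, b) = Add(Mul(Mul(2, u), Add(12, b)), -20) = Add(Mul(2, u, Add(12, b)), -20) = Add(-20, Mul(2, u, Add(12, b))))
Function('f')(S) = Add(Rational(3, 8), Mul(Rational(1, 8), Pow(S, -1))) (Function('f')(S) = Add(Rational(3, 8), Mul(Rational(1, 8), Mul(1, Pow(S, -1)))) = Add(Rational(3, 8), Mul(Rational(1, 8), Pow(S, -1))))
Add(Function('f')(Mul(13, Pow(13, -1))), Mul(-1, Function('C')(-12, 34))) = Add(Mul(Rational(1, 8), Pow(Mul(13, Pow(13, -1)), -1), Add(1, Mul(3, Mul(13, Pow(13, -1))))), Mul(-1, Add(-20, Mul(24, -12), Mul(2, 34, -12)))) = Add(Mul(Rational(1, 8), Pow(Mul(13, Rational(1, 13)), -1), Add(1, Mul(3, Mul(13, Rational(1, 13))))), Mul(-1, Add(-20, -288, -816))) = Add(Mul(Rational(1, 8), Pow(1, -1), Add(1, Mul(3, 1))), Mul(-1, -1124)) = Add(Mul(Rational(1, 8), 1, Add(1, 3)), 1124) = Add(Mul(Rational(1, 8), 1, 4), 1124) = Add(Rational(1, 2), 1124) = Rational(2249, 2)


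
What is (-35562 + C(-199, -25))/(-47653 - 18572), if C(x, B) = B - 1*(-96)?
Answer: 35491/66225 ≈ 0.53592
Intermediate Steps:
C(x, B) = 96 + B (C(x, B) = B + 96 = 96 + B)
(-35562 + C(-199, -25))/(-47653 - 18572) = (-35562 + (96 - 25))/(-47653 - 18572) = (-35562 + 71)/(-66225) = -35491*(-1/66225) = 35491/66225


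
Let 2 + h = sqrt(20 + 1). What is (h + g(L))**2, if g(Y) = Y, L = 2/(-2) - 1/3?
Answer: 289/9 - 20*sqrt(21)/3 ≈ 1.5606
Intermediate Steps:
L = -4/3 (L = 2*(-1/2) - 1*1/3 = -1 - 1/3 = -4/3 ≈ -1.3333)
h = -2 + sqrt(21) (h = -2 + sqrt(20 + 1) = -2 + sqrt(21) ≈ 2.5826)
(h + g(L))**2 = ((-2 + sqrt(21)) - 4/3)**2 = (-10/3 + sqrt(21))**2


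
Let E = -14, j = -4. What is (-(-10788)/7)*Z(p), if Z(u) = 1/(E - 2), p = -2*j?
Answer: -2697/28 ≈ -96.321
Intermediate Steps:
p = 8 (p = -2*(-4) = 8)
Z(u) = -1/16 (Z(u) = 1/(-14 - 2) = 1/(-16) = -1/16)
(-(-10788)/7)*Z(p) = -(-10788)/7*(-1/16) = -87*(-124/7)*(-1/16) = (10788/7)*(-1/16) = -2697/28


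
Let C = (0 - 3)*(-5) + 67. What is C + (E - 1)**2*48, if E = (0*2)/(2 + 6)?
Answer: 130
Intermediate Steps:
C = 82 (C = -3*(-5) + 67 = 15 + 67 = 82)
E = 0 (E = 0/8 = 0*(1/8) = 0)
C + (E - 1)**2*48 = 82 + (0 - 1)**2*48 = 82 + (-1)**2*48 = 82 + 1*48 = 82 + 48 = 130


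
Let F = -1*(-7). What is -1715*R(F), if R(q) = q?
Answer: -12005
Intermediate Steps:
F = 7
-1715*R(F) = -1715*7 = -12005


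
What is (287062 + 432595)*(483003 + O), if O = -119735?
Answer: 261428359076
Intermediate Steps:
(287062 + 432595)*(483003 + O) = (287062 + 432595)*(483003 - 119735) = 719657*363268 = 261428359076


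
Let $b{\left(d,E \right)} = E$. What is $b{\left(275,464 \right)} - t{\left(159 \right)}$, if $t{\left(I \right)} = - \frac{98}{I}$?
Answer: $\frac{73874}{159} \approx 464.62$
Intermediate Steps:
$b{\left(275,464 \right)} - t{\left(159 \right)} = 464 - - \frac{98}{159} = 464 + \frac{98}{159} = \frac{73874}{159}$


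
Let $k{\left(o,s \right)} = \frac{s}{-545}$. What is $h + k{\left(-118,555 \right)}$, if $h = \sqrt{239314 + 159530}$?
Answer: $- \frac{111}{109} + 18 \sqrt{1231} \approx 630.52$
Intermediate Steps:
$k{\left(o,s \right)} = - \frac{s}{545}$ ($k{\left(o,s \right)} = s \left(- \frac{1}{545}\right) = - \frac{s}{545}$)
$h = 18 \sqrt{1231}$ ($h = \sqrt{398844} = 18 \sqrt{1231} \approx 631.54$)
$h + k{\left(-118,555 \right)} = 18 \sqrt{1231} - \frac{111}{109} = - \frac{111}{109} + 18 \sqrt{1231}$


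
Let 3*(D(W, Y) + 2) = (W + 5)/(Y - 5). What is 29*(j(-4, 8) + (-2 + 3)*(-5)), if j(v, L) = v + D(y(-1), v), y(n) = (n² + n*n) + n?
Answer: -2929/9 ≈ -325.44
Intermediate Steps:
y(n) = n + 2*n² (y(n) = (n² + n²) + n = 2*n² + n = n + 2*n²)
D(W, Y) = -2 + (5 + W)/(3*(-5 + Y)) (D(W, Y) = -2 + ((W + 5)/(Y - 5))/3 = -2 + ((5 + W)/(-5 + Y))/3 = -2 + (5 + W)/(3*(-5 + Y)))
j(v, L) = v + (36 - 6*v)/(3*(-5 + v)) (j(v, L) = v + (35 - (1 + 2*(-1)) - 6*v)/(3*(-5 + v)) = v + (35 - (1 - 2) - 6*v)/(3*(-5 + v)) = v + (35 - 1*(-1) - 6*v)/(3*(-5 + v)) = v + (35 + 1 - 6*v)/(3*(-5 + v)) = v + (36 - 6*v)/(3*(-5 + v)))
29*(j(-4, 8) + (-2 + 3)*(-5)) = 29*((12 + (-4)² - 7*(-4))/(-5 - 4) + (-2 + 3)*(-5)) = 29*((12 + 16 + 28)/(-9) + 1*(-5)) = 29*(-⅑*56 - 5) = 29*(-56/9 - 5) = 29*(-101/9) = -2929/9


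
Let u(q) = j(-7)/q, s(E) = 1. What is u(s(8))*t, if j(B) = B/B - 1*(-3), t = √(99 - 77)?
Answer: 4*√22 ≈ 18.762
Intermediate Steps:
t = √22 ≈ 4.6904
j(B) = 4 (j(B) = 1 + 3 = 4)
u(q) = 4/q
u(s(8))*t = (4/1)*√22 = (4*1)*√22 = 4*√22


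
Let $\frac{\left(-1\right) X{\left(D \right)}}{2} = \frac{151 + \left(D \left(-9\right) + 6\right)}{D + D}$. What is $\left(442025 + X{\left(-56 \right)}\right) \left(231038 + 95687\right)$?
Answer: $\frac{1155395797175}{8} \approx 1.4442 \cdot 10^{11}$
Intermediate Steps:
$X{\left(D \right)} = - \frac{157 - 9 D}{D}$ ($X{\left(D \right)} = - 2 \frac{151 + \left(D \left(-9\right) + 6\right)}{D + D} = - 2 \frac{151 - \left(-6 + 9 D\right)}{2 D} = - 2 \left(151 - \left(-6 + 9 D\right)\right) \frac{1}{2 D} = - 2 \left(157 - 9 D\right) \frac{1}{2 D} = - 2 \frac{157 - 9 D}{2 D} = - \frac{157 - 9 D}{D}$)
$\left(442025 + X{\left(-56 \right)}\right) \left(231038 + 95687\right) = \left(442025 + \left(9 - \frac{157}{-56}\right)\right) \left(231038 + 95687\right) = \left(442025 + \left(9 - - \frac{157}{56}\right)\right) 326725 = \left(442025 + \left(9 + \frac{157}{56}\right)\right) 326725 = \left(442025 + \frac{661}{56}\right) 326725 = \frac{24754061}{56} \cdot 326725 = \frac{1155395797175}{8}$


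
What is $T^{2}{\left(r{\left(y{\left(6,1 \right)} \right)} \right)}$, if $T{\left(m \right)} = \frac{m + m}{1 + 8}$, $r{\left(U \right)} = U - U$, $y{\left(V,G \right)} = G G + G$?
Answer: $0$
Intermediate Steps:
$y{\left(V,G \right)} = G + G^{2}$ ($y{\left(V,G \right)} = G^{2} + G = G + G^{2}$)
$r{\left(U \right)} = 0$
$T{\left(m \right)} = \frac{2 m}{9}$
$T^{2}{\left(r{\left(y{\left(6,1 \right)} \right)} \right)} = \left(\frac{2}{9} \cdot 0\right)^{2} = 0^{2} = 0$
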